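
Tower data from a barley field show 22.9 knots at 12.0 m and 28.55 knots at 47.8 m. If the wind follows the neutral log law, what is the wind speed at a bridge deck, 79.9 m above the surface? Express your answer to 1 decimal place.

30.7 knots

Log law: V ∝ ln(z/z₀). From the pair, with r = V₁/V₂ = 0.80210,
ln z₀ = (ln z₁ − r·ln z₂)/(1 − r) = (2.4849 − 0.80210×3.8670)/0.19790 = -3.1170 → z₀ = 0.04429 m
V₃ = V₁ · ln(z₃/z₀)/ln(z₁/z₀) = 22.9 × 7.4977/5.6019 = 30.6502 knots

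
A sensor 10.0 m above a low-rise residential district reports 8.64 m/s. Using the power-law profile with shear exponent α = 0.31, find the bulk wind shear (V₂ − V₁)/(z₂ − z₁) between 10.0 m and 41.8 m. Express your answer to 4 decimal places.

Power law: V₂ = V₁ · (z₂/z₁)^α = 8.64 × (4.1800)^0.31 = 13.4610 m/s
ΔV/Δz = (13.4610 − 8.64)/(41.8 − 10.0) = 4.8210/31.8000 = 0.15160 m/s/m

0.1516 m/s/m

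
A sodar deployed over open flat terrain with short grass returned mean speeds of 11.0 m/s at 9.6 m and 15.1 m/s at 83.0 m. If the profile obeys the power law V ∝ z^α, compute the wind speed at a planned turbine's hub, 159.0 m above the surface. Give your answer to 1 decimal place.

16.6 m/s

First find α: α = ln(V₂/V₁)/ln(z₂/z₁) = ln(15.1/11.0)/ln(83.0/9.6) = 0.31680/2.15708 = 0.1469
Extrapolate from 83.0 m to 159.0 m: V₃ = 15.1 × (159.0/83.0)^0.1469 = 15.1 × 1.1002 = 16.6127 m/s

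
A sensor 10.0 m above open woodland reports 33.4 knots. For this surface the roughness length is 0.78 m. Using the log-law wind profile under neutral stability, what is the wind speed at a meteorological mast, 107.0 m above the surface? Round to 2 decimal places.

64.43 knots

Log law: V(z) ∝ ln(z/z₀), so V₂/V₁ = ln(z₂/z₀) / ln(z₁/z₀).
ln(107.0/0.78) = 4.9213, ln(10.0/0.78) = 2.5510
V₂ = 33.4 × 4.9213/2.5510 = 33.4 × 1.9291 = 64.4328 knots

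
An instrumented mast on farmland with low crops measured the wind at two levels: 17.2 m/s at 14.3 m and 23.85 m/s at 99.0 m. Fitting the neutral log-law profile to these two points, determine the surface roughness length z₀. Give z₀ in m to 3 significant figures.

Log law: V(z) ∝ ln(z/z₀). With r = V₁/V₂ = 17.2/23.85 = 0.72117,
r · ln(z₂/z₀) = ln(z₁/z₀) ⇒ ln z₀ = (ln z₁ − r·ln z₂)/(1 − r)
ln z₀ = (2.66026 − 0.72117×4.59512) / 0.27883 = -2.3442
z₀ = exp(-2.3442) = 0.09592 m

z₀ ≈ 0.0959 m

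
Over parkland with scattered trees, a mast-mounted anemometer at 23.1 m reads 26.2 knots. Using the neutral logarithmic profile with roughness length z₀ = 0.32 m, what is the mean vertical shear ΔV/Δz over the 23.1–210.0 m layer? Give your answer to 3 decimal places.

Log law: V₂ = V₁ · ln(z₂/z₀)/ln(z₁/z₀) = 26.2 × 6.4865/4.2793 = 39.7141 knots
ΔV/Δz = (39.7141 − 26.2)/(210.0 − 23.1) = 13.5141/186.9000 = 0.07231 knots/m

0.072 knots/m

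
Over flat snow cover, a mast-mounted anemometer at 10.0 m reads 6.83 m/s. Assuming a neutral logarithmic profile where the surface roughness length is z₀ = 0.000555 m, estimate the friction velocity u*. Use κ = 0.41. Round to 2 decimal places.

Log law: V(z) = (u*/κ) · ln(z/z₀) ⇒ u* = κ · V / ln(z/z₀)
u* = 0.41 × 6.83 / ln(10.0/0.000555) = 0.41 × 6.83 / 9.7991
   = 2.8003 / 9.7991 = 0.2858 m/s

u* ≈ 0.29 m/s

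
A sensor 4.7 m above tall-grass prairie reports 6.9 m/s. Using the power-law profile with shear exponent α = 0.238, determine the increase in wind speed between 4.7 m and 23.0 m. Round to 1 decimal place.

3.2 m/s

Power law: V₂ = V₁ · (z₂/z₁)^α = 6.9 × (4.8936)^0.238 = 10.0689 m/s
ΔV = 10.0689 − 6.9 = 3.1689 m/s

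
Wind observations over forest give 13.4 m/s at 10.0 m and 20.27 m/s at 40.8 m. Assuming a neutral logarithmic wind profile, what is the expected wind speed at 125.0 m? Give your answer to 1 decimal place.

Log law: V ∝ ln(z/z₀). From the pair, with r = V₁/V₂ = 0.66108,
ln z₀ = (ln z₁ − r·ln z₂)/(1 − r) = (2.3026 − 0.66108×3.7087)/0.33892 = -0.4400 → z₀ = 0.6440 m
V₃ = V₁ · ln(z₃/z₀)/ln(z₁/z₀) = 13.4 × 5.2683/2.7426 = 25.7404 m/s

25.7 m/s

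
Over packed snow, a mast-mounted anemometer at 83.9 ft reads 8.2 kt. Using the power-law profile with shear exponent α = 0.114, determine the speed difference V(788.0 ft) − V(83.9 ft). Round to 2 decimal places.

2.39 kt

Power law: V₂ = V₁ · (z₂/z₁)^α = 8.2 × (9.3921)^0.114 = 10.5854 kt
ΔV = 10.5854 − 8.2 = 2.3854 kt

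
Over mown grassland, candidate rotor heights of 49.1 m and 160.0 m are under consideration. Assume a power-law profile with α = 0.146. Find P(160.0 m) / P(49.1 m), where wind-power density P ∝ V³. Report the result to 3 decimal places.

1.678

Speed ratio: V_B/V_A = (z_B/z_A)^α = (160.0/49.1)^0.146 = (3.2587)^0.146 = 1.18824
Power-density ratio: P_B/P_A = (V_B/V_A)³ = (1.18824)³ = 1.67769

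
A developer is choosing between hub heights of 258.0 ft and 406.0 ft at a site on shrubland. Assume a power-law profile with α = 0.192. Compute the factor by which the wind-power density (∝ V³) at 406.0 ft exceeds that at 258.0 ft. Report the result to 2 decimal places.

1.30

Speed ratio: V_B/V_A = (z_B/z_A)^α = (406.0/258.0)^0.192 = (1.5736)^0.192 = 1.09095
Power-density ratio: P_B/P_A = (V_B/V_A)³ = (1.09095)³ = 1.29843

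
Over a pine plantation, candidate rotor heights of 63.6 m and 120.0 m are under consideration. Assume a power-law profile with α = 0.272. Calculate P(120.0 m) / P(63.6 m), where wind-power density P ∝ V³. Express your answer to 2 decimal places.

1.68

Speed ratio: V_B/V_A = (z_B/z_A)^α = (120.0/63.6)^0.272 = (1.8868)^0.272 = 1.18849
Power-density ratio: P_B/P_A = (V_B/V_A)³ = (1.18849)³ = 1.67877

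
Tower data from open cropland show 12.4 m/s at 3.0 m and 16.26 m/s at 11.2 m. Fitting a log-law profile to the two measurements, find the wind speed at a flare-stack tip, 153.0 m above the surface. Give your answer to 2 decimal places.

23.92 m/s

Log law: V ∝ ln(z/z₀). From the pair, with r = V₁/V₂ = 0.76261,
ln z₀ = (ln z₁ − r·ln z₂)/(1 − r) = (1.0986 − 0.76261×2.4159)/0.23739 = -3.1331 → z₀ = 0.04358 m
V₃ = V₁ · ln(z₃/z₀)/ln(z₁/z₀) = 12.4 × 8.1636/4.2317 = 23.9212 m/s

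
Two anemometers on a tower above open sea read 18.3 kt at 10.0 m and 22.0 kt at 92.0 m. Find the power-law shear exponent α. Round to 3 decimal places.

Power law: V₂/V₁ = (z₂/z₁)^α ⇒ α = ln(V₂/V₁) / ln(z₂/z₁)
α = ln(22.0/18.3) / ln(92.0/10.0) = ln(1.2022) / ln(9.2000)
  = 0.18414 / 2.21920 = 0.08298

α ≈ 0.083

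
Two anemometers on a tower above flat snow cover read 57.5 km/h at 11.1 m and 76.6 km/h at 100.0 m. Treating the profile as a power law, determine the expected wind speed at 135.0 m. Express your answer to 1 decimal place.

First find α: α = ln(V₂/V₁)/ln(z₂/z₁) = ln(76.6/57.5)/ln(100.0/11.1) = 0.28681/2.19823 = 0.1305
Extrapolate from 100.0 m to 135.0 m: V₃ = 76.6 × (135.0/100.0)^0.1305 = 76.6 × 1.0399 = 79.6588 km/h

79.7 km/h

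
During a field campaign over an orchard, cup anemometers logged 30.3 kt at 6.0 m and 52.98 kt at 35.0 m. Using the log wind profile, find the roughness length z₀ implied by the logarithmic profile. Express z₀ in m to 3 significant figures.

z₀ ≈ 0.569 m

Log law: V(z) ∝ ln(z/z₀). With r = V₁/V₂ = 30.3/52.98 = 0.57191,
r · ln(z₂/z₀) = ln(z₁/z₀) ⇒ ln z₀ = (ln z₁ − r·ln z₂)/(1 − r)
ln z₀ = (1.79176 − 0.57191×3.55535) / 0.42809 = -0.5644
z₀ = exp(-0.5644) = 0.5687 m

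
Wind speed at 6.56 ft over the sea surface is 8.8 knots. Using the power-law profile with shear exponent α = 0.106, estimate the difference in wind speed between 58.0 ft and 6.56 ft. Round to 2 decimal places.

Power law: V₂ = V₁ · (z₂/z₁)^α = 8.8 × (8.8415)^0.106 = 11.0870 knots
ΔV = 11.0870 − 8.8 = 2.2870 knots

2.29 knots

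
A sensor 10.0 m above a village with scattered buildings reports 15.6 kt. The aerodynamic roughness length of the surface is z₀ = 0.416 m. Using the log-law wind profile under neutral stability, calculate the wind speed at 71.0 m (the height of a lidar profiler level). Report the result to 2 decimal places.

Log law: V(z) ∝ ln(z/z₀), so V₂/V₁ = ln(z₂/z₀) / ln(z₁/z₀).
ln(71.0/0.416) = 5.1397, ln(10.0/0.416) = 3.1797
V₂ = 15.6 × 5.1397/3.1797 = 15.6 × 1.6164 = 25.2166 kt

25.22 kt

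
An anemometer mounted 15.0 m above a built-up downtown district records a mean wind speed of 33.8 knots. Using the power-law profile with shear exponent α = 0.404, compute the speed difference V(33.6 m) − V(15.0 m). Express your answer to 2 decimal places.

Power law: V₂ = V₁ · (z₂/z₁)^α = 33.8 × (2.2400)^0.404 = 46.8184 knots
ΔV = 46.8184 − 33.8 = 13.0184 knots

13.02 knots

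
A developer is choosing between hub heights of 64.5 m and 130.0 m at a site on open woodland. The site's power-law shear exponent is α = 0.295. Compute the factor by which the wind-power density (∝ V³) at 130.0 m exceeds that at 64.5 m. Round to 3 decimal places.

Speed ratio: V_B/V_A = (z_B/z_A)^α = (130.0/64.5)^0.295 = (2.0155)^0.295 = 1.22968
Power-density ratio: P_B/P_A = (V_B/V_A)³ = (1.22968)³ = 1.85943

1.859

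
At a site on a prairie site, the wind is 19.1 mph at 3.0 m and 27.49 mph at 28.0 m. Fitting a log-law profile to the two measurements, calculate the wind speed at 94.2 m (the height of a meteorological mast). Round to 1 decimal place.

Log law: V ∝ ln(z/z₀). From the pair, with r = V₁/V₂ = 0.69480,
ln z₀ = (ln z₁ − r·ln z₂)/(1 − r) = (1.0986 − 0.69480×3.3322)/0.30520 = -3.9862 → z₀ = 0.01857 m
V₃ = V₁ · ln(z₃/z₀)/ln(z₁/z₀) = 19.1 × 8.5316/5.0848 = 32.0472 mph

32.0 mph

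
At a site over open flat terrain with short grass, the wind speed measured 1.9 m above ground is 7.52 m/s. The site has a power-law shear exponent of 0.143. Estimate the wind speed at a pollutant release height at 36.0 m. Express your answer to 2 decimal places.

Power-law profile: V₂ = V₁ · (z₂/z₁)^α
V₂ = 7.52 × (36.0/1.9)^0.143 = 7.52 × (18.9474)^0.143
    = 7.52 × 1.5230 = 11.4527 m/s

11.45 m/s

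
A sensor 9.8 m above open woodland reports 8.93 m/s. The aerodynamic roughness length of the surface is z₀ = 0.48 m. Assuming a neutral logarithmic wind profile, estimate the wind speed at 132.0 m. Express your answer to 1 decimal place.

Log law: V(z) ∝ ln(z/z₀), so V₂/V₁ = ln(z₂/z₀) / ln(z₁/z₀).
ln(132.0/0.48) = 5.6168, ln(9.8/0.48) = 3.0164
V₂ = 8.93 × 5.6168/3.0164 = 8.93 × 1.8621 = 16.6286 m/s

16.6 m/s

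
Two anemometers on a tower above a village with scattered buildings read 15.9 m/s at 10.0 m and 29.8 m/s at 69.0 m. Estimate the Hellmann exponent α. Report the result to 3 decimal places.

α ≈ 0.325

Power law: V₂/V₁ = (z₂/z₁)^α ⇒ α = ln(V₂/V₁) / ln(z₂/z₁)
α = ln(29.8/15.9) / ln(69.0/10.0) = ln(1.8742) / ln(6.9000)
  = 0.62819 / 1.93152 = 0.32523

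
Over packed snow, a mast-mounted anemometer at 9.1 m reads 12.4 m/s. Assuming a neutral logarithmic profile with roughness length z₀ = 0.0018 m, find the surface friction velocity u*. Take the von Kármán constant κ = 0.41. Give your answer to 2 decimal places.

u* ≈ 0.60 m/s

Log law: V(z) = (u*/κ) · ln(z/z₀) ⇒ u* = κ · V / ln(z/z₀)
u* = 0.41 × 12.4 / ln(9.1/0.0018) = 0.41 × 12.4 / 8.5282
   = 5.0840 / 8.5282 = 0.5961 m/s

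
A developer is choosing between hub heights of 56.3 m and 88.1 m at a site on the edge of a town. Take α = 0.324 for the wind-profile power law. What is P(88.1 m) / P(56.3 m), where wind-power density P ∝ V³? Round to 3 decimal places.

1.545

Speed ratio: V_B/V_A = (z_B/z_A)^α = (88.1/56.3)^0.324 = (1.5648)^0.324 = 1.15613
Power-density ratio: P_B/P_A = (V_B/V_A)³ = (1.15613)³ = 1.54533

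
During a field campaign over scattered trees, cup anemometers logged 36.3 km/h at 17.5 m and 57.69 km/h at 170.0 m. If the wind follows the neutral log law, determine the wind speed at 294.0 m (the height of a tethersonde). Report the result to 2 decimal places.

Log law: V ∝ ln(z/z₀). From the pair, with r = V₁/V₂ = 0.62923,
ln z₀ = (ln z₁ − r·ln z₂)/(1 − r) = (2.8622 − 0.62923×5.1358)/0.37077 = -0.9962 → z₀ = 0.3693 m
V₃ = V₁ · ln(z₃/z₀)/ln(z₁/z₀) = 36.3 × 6.6798/3.8584 = 62.8435 km/h

62.84 km/h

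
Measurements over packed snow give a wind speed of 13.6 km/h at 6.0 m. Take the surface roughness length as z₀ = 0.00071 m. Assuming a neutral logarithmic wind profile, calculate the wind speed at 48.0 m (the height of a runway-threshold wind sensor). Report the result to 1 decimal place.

16.7 km/h

Log law: V(z) ∝ ln(z/z₀), so V₂/V₁ = ln(z₂/z₀) / ln(z₁/z₀).
ln(48.0/0.00071) = 11.1214, ln(6.0/0.00071) = 9.0420
V₂ = 13.6 × 11.1214/9.0420 = 13.6 × 1.2300 = 16.7277 km/h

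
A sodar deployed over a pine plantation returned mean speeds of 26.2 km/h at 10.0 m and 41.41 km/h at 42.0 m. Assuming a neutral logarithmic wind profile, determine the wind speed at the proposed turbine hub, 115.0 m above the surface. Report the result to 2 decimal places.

Log law: V ∝ ln(z/z₀). From the pair, with r = V₁/V₂ = 0.63270,
ln z₀ = (ln z₁ − r·ln z₂)/(1 − r) = (2.3026 − 0.63270×3.7377)/0.36730 = -0.1694 → z₀ = 0.8442 m
V₃ = V₁ · ln(z₃/z₀)/ln(z₁/z₀) = 26.2 × 4.9144/2.4720 = 52.0857 km/h

52.09 km/h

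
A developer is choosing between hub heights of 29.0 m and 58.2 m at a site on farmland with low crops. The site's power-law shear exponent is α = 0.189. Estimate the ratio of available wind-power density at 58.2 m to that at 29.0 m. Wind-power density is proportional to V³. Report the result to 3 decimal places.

1.484

Speed ratio: V_B/V_A = (z_B/z_A)^α = (58.2/29.0)^0.189 = (2.0069)^0.189 = 1.14072
Power-density ratio: P_B/P_A = (V_B/V_A)³ = (1.14072)³ = 1.48433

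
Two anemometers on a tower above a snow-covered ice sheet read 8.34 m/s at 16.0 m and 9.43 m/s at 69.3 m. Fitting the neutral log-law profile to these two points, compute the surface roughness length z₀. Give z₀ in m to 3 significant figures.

Log law: V(z) ∝ ln(z/z₀). With r = V₁/V₂ = 8.34/9.43 = 0.88441,
r · ln(z₂/z₀) = ln(z₁/z₀) ⇒ ln z₀ = (ln z₁ − r·ln z₂)/(1 − r)
ln z₀ = (2.77259 − 0.88441×4.23844) / 0.11559 = -8.4432
z₀ = exp(-8.4432) = 0.0002154 m

z₀ ≈ 0.000215 m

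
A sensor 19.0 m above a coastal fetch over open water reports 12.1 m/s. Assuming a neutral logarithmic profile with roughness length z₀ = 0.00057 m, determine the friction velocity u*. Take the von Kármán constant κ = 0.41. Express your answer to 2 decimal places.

u* ≈ 0.48 m/s

Log law: V(z) = (u*/κ) · ln(z/z₀) ⇒ u* = κ · V / ln(z/z₀)
u* = 0.41 × 12.1 / ln(19.0/0.00057) = 0.41 × 12.1 / 10.4143
   = 4.9610 / 10.4143 = 0.4764 m/s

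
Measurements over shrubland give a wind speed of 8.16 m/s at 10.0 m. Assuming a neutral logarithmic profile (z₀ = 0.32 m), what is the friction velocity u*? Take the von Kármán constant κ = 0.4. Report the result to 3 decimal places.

Log law: V(z) = (u*/κ) · ln(z/z₀) ⇒ u* = κ · V / ln(z/z₀)
u* = 0.4 × 8.16 / ln(10.0/0.32) = 0.4 × 8.16 / 3.4420
   = 3.2640 / 3.4420 = 0.9483 m/s

u* ≈ 0.948 m/s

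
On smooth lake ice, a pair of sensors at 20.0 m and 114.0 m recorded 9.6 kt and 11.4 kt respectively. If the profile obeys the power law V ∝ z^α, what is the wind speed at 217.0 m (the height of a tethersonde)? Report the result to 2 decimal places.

First find α: α = ln(V₂/V₁)/ln(z₂/z₁) = ln(11.4/9.6)/ln(114.0/20.0) = 0.17185/1.74047 = 0.0987
Extrapolate from 114.0 m to 217.0 m: V₃ = 11.4 × (217.0/114.0)^0.0987 = 11.4 × 1.0656 = 12.1481 kt

12.15 kt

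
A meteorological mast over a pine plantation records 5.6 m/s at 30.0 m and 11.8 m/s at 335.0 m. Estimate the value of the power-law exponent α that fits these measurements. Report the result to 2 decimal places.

α ≈ 0.31

Power law: V₂/V₁ = (z₂/z₁)^α ⇒ α = ln(V₂/V₁) / ln(z₂/z₁)
α = ln(11.8/5.6) / ln(335.0/30.0) = ln(2.1071) / ln(11.1667)
  = 0.74533 / 2.41293 = 0.30889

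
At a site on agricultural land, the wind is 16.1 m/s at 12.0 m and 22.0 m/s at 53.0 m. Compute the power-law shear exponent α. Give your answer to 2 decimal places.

α ≈ 0.21

Power law: V₂/V₁ = (z₂/z₁)^α ⇒ α = ln(V₂/V₁) / ln(z₂/z₁)
α = ln(22.0/16.1) / ln(53.0/12.0) = ln(1.3665) / ln(4.4167)
  = 0.31222 / 1.48539 = 0.21020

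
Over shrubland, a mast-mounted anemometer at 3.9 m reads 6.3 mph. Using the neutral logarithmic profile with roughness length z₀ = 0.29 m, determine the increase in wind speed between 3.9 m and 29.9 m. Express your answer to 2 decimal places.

4.94 mph

Log law: V₂ = V₁ · ln(z₂/z₀)/ln(z₁/z₀) = 6.3 × 4.6357/2.5989 = 11.2377 mph
ΔV = 11.2377 − 6.3 = 4.9377 mph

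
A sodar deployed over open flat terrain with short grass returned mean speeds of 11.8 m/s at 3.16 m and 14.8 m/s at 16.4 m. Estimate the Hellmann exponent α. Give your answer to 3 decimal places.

Power law: V₂/V₁ = (z₂/z₁)^α ⇒ α = ln(V₂/V₁) / ln(z₂/z₁)
α = ln(14.8/11.8) / ln(16.4/3.16) = ln(1.2542) / ln(5.1899)
  = 0.22653 / 1.64671 = 0.13756

α ≈ 0.138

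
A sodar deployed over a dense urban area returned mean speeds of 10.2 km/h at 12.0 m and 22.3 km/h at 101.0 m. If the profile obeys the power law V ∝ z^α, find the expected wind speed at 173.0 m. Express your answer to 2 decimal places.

First find α: α = ln(V₂/V₁)/ln(z₂/z₁) = ln(22.3/10.2)/ln(101.0/12.0) = 0.78220/2.13021 = 0.3672
Extrapolate from 101.0 m to 173.0 m: V₃ = 22.3 × (173.0/101.0)^0.3672 = 22.3 × 1.2185 = 27.1723 km/h

27.17 km/h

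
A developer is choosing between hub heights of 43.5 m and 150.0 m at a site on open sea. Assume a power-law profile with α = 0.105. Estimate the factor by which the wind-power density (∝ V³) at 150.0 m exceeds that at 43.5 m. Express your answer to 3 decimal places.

1.477

Speed ratio: V_B/V_A = (z_B/z_A)^α = (150.0/43.5)^0.105 = (3.4483)^0.105 = 1.13880
Power-density ratio: P_B/P_A = (V_B/V_A)³ = (1.13880)³ = 1.47688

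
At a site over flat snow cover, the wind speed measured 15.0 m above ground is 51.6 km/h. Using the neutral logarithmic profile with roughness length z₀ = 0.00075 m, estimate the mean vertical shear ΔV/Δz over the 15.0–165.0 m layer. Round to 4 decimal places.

Log law: V₂ = V₁ · ln(z₂/z₀)/ln(z₁/z₀) = 51.6 × 12.3014/9.9035 = 64.0937 km/h
ΔV/Δz = (64.0937 − 51.6)/(165.0 − 15.0) = 12.4937/150.0000 = 0.08329 km/h/m

0.0833 km/h/m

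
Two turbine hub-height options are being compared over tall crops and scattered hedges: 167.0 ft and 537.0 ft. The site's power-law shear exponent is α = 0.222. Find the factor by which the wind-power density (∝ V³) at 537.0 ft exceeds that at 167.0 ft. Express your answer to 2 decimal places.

Speed ratio: V_B/V_A = (z_B/z_A)^α = (537.0/167.0)^0.222 = (3.2156)^0.222 = 1.29602
Power-density ratio: P_B/P_A = (V_B/V_A)³ = (1.29602)³ = 2.17688

2.18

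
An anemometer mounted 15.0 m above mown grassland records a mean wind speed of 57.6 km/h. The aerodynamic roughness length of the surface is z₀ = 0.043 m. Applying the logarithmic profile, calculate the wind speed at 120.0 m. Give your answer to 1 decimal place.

78.1 km/h

Log law: V(z) ∝ ln(z/z₀), so V₂/V₁ = ln(z₂/z₀) / ln(z₁/z₀).
ln(120.0/0.043) = 7.9340, ln(15.0/0.043) = 5.8546
V₂ = 57.6 × 7.9340/5.8546 = 57.6 × 1.3552 = 78.0584 km/h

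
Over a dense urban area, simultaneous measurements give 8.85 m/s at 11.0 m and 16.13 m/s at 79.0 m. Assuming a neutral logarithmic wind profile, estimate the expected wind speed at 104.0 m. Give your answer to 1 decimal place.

Log law: V ∝ ln(z/z₀). From the pair, with r = V₁/V₂ = 0.54867,
ln z₀ = (ln z₁ − r·ln z₂)/(1 − r) = (2.3979 − 0.54867×4.3694)/0.45133 = 0.0012 → z₀ = 1.001 m
V₃ = V₁ · ln(z₃/z₀)/ln(z₁/z₀) = 8.85 × 4.6432/2.3967 = 17.1452 m/s

17.1 m/s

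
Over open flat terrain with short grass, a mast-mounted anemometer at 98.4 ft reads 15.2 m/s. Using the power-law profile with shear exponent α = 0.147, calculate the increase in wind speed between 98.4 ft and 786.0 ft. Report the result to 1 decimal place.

Power law: V₂ = V₁ · (z₂/z₁)^α = 15.2 × (7.9878)^0.147 = 20.6301 m/s
ΔV = 20.6301 − 15.2 = 5.4301 m/s

5.4 m/s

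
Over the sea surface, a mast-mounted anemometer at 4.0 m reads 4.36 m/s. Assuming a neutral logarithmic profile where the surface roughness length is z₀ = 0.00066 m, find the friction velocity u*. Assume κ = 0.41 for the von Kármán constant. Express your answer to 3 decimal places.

u* ≈ 0.205 m/s

Log law: V(z) = (u*/κ) · ln(z/z₀) ⇒ u* = κ · V / ln(z/z₀)
u* = 0.41 × 4.36 / ln(4.0/0.00066) = 0.41 × 4.36 / 8.7096
   = 1.7876 / 8.7096 = 0.2052 m/s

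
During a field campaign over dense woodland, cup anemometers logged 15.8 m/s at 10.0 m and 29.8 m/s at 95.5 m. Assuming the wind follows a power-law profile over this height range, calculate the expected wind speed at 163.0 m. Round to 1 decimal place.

First find α: α = ln(V₂/V₁)/ln(z₂/z₁) = ln(29.8/15.8)/ln(95.5/10.0) = 0.63450/2.25654 = 0.2812
Extrapolate from 95.5 m to 163.0 m: V₃ = 29.8 × (163.0/95.5)^0.2812 = 29.8 × 1.1622 = 34.6340 m/s

34.6 m/s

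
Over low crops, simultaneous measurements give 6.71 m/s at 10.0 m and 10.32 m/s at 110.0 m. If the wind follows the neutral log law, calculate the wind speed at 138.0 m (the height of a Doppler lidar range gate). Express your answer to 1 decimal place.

Log law: V ∝ ln(z/z₀). From the pair, with r = V₁/V₂ = 0.65019,
ln z₀ = (ln z₁ − r·ln z₂)/(1 − r) = (2.3026 − 0.65019×4.7005)/0.34981 = -2.1544 → z₀ = 0.1160 m
V₃ = V₁ · ln(z₃/z₀)/ln(z₁/z₀) = 6.71 × 7.0817/4.4570 = 10.6614 m/s

10.7 m/s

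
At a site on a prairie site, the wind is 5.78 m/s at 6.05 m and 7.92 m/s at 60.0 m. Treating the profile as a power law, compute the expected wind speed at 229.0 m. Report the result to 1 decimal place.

9.5 m/s

First find α: α = ln(V₂/V₁)/ln(z₂/z₁) = ln(7.92/5.78)/ln(60.0/6.05) = 0.31499/2.29429 = 0.1373
Extrapolate from 60.0 m to 229.0 m: V₃ = 7.92 × (229.0/60.0)^0.1373 = 7.92 × 1.2019 = 9.5189 m/s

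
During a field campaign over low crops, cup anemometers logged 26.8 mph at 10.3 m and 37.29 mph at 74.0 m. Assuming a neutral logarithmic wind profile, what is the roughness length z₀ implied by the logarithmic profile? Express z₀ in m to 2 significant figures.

z₀ ≈ 0.067 m

Log law: V(z) ∝ ln(z/z₀). With r = V₁/V₂ = 26.8/37.29 = 0.71869,
r · ln(z₂/z₀) = ln(z₁/z₀) ⇒ ln z₀ = (ln z₁ − r·ln z₂)/(1 − r)
ln z₀ = (2.33214 − 0.71869×4.30407) / 0.28131 = -2.7057
z₀ = exp(-2.7057) = 0.06682 m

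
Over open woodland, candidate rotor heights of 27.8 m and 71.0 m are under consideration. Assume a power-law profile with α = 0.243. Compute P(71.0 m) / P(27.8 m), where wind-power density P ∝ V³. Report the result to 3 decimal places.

1.981

Speed ratio: V_B/V_A = (z_B/z_A)^α = (71.0/27.8)^0.243 = (2.5540)^0.243 = 1.25589
Power-density ratio: P_B/P_A = (V_B/V_A)³ = (1.25589)³ = 1.98088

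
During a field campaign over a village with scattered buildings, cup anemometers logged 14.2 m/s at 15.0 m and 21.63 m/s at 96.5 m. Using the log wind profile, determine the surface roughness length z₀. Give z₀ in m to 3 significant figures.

z₀ ≈ 0.428 m

Log law: V(z) ∝ ln(z/z₀). With r = V₁/V₂ = 14.2/21.63 = 0.65650,
r · ln(z₂/z₀) = ln(z₁/z₀) ⇒ ln z₀ = (ln z₁ − r·ln z₂)/(1 − r)
ln z₀ = (2.70805 − 0.65650×4.56954) / 0.34350 = -0.8496
z₀ = exp(-0.8496) = 0.4276 m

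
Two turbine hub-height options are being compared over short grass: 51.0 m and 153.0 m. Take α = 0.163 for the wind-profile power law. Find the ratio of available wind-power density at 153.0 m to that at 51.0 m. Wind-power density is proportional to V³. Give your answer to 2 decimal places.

Speed ratio: V_B/V_A = (z_B/z_A)^α = (153.0/51.0)^0.163 = (3.0000)^0.163 = 1.19611
Power-density ratio: P_B/P_A = (V_B/V_A)³ = (1.19611)³ = 1.71125

1.71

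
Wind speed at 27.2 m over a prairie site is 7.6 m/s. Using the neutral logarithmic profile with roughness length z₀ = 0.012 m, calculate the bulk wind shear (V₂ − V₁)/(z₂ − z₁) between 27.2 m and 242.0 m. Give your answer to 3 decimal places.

Log law: V₂ = V₁ · ln(z₂/z₀)/ln(z₁/z₀) = 7.6 × 9.9118/7.7261 = 9.7501 m/s
ΔV/Δz = (9.7501 − 7.6)/(242.0 − 27.2) = 2.1501/214.8000 = 0.01001 m/s/m

0.010 m/s/m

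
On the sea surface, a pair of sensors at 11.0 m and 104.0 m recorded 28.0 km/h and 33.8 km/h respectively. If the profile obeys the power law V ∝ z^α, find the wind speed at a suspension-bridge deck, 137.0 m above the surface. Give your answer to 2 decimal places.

First find α: α = ln(V₂/V₁)/ln(z₂/z₁) = ln(33.8/28.0)/ln(104.0/11.0) = 0.18826/2.24650 = 0.0838
Extrapolate from 104.0 m to 137.0 m: V₃ = 33.8 × (137.0/104.0)^0.0838 = 33.8 × 1.0234 = 34.5897 km/h

34.59 km/h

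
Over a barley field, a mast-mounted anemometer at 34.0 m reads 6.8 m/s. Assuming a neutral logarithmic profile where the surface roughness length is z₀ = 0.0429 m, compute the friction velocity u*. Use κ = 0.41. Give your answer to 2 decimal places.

u* ≈ 0.42 m/s

Log law: V(z) = (u*/κ) · ln(z/z₀) ⇒ u* = κ · V / ln(z/z₀)
u* = 0.41 × 6.8 / ln(34.0/0.0429) = 0.41 × 6.8 / 6.6752
   = 2.7880 / 6.6752 = 0.4177 m/s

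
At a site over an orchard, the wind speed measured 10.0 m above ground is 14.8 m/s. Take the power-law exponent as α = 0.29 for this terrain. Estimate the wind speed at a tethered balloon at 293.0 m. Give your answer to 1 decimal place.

39.4 m/s

Power-law profile: V₂ = V₁ · (z₂/z₁)^α
V₂ = 14.8 × (293.0/10.0)^0.29 = 14.8 × (29.3000)^0.29
    = 14.8 × 2.6631 = 39.4143 m/s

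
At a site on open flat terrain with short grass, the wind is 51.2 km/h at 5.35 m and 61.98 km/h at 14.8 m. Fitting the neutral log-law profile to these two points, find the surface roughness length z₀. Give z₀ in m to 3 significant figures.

Log law: V(z) ∝ ln(z/z₀). With r = V₁/V₂ = 51.2/61.98 = 0.82607,
r · ln(z₂/z₀) = ln(z₁/z₀) ⇒ ln z₀ = (ln z₁ − r·ln z₂)/(1 − r)
ln z₀ = (1.67710 − 0.82607×2.69463) / 0.17393 = -3.1557
z₀ = exp(-3.1557) = 0.04261 m

z₀ ≈ 0.0426 m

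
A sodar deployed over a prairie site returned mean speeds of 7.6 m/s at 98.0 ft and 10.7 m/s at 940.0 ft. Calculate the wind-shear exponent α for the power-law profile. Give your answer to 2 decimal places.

α ≈ 0.15

Power law: V₂/V₁ = (z₂/z₁)^α ⇒ α = ln(V₂/V₁) / ln(z₂/z₁)
α = ln(10.7/7.6) / ln(940.0/98.0) = ln(1.4079) / ln(9.5918)
  = 0.34210 / 2.26091 = 0.15131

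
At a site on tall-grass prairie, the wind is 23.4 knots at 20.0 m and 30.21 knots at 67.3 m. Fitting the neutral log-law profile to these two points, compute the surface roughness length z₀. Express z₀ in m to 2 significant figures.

Log law: V(z) ∝ ln(z/z₀). With r = V₁/V₂ = 23.4/30.21 = 0.77458,
r · ln(z₂/z₀) = ln(z₁/z₀) ⇒ ln z₀ = (ln z₁ − r·ln z₂)/(1 − r)
ln z₀ = (2.99573 − 0.77458×4.20916) / 0.22542 = -1.1738
z₀ = exp(-1.1738) = 0.3092 m

z₀ ≈ 0.31 m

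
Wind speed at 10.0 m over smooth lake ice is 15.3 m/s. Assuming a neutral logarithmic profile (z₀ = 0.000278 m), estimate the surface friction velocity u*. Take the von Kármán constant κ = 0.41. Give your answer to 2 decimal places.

u* ≈ 0.60 m/s

Log law: V(z) = (u*/κ) · ln(z/z₀) ⇒ u* = κ · V / ln(z/z₀)
u* = 0.41 × 15.3 / ln(10.0/0.000278) = 0.41 × 15.3 / 10.4905
   = 6.2730 / 10.4905 = 0.5980 m/s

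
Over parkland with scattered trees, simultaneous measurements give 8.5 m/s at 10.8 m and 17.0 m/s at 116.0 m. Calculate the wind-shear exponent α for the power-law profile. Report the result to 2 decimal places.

Power law: V₂/V₁ = (z₂/z₁)^α ⇒ α = ln(V₂/V₁) / ln(z₂/z₁)
α = ln(17.0/8.5) / ln(116.0/10.8) = ln(2.0000) / ln(10.7407)
  = 0.69315 / 2.37404 = 0.29197

α ≈ 0.29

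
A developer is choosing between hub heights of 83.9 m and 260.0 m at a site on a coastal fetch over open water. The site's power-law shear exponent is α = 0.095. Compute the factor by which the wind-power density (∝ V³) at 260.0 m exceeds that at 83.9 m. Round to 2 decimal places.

Speed ratio: V_B/V_A = (z_B/z_A)^α = (260.0/83.9)^0.095 = (3.0989)^0.095 = 1.11344
Power-density ratio: P_B/P_A = (V_B/V_A)³ = (1.11344)³ = 1.38037

1.38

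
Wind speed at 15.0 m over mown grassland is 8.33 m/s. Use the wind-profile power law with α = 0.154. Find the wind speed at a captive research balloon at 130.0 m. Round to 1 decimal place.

Power-law profile: V₂ = V₁ · (z₂/z₁)^α
V₂ = 8.33 × (130.0/15.0)^0.154 = 8.33 × (8.6667)^0.154
    = 8.33 × 1.3945 = 11.6165 m/s

11.6 m/s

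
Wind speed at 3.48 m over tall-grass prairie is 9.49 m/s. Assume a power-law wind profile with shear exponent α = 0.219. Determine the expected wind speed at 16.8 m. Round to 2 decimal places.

Power-law profile: V₂ = V₁ · (z₂/z₁)^α
V₂ = 9.49 × (16.8/3.48)^0.219 = 9.49 × (4.8276)^0.219
    = 9.49 × 1.4117 = 13.3969 m/s

13.40 m/s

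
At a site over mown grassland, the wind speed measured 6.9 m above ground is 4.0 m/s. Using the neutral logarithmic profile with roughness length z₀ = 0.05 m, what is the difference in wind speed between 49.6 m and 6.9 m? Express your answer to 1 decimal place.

1.6 m/s

Log law: V₂ = V₁ · ln(z₂/z₀)/ln(z₁/z₀) = 4.0 × 6.8997/4.9273 = 5.6013 m/s
ΔV = 5.6013 − 4.0 = 1.6013 m/s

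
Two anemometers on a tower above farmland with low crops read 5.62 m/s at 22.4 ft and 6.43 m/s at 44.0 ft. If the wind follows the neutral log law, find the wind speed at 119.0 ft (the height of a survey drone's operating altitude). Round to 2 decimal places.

7.62 m/s

Log law: V ∝ ln(z/z₀). From the pair, with r = V₁/V₂ = 0.87403,
ln z₀ = (ln z₁ − r·ln z₂)/(1 − r) = (3.1091 − 0.87403×3.7842)/0.12597 = -1.5752 → z₀ = 0.2070 ft
V₃ = V₁ · ln(z₃/z₀)/ln(z₁/z₀) = 5.62 × 6.3543/4.6842 = 7.6237 m/s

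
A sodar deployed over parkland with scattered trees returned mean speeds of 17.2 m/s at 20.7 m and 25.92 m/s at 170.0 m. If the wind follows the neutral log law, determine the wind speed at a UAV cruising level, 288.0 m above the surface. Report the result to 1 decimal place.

Log law: V ∝ ln(z/z₀). From the pair, with r = V₁/V₂ = 0.66358,
ln z₀ = (ln z₁ − r·ln z₂)/(1 − r) = (3.0301 − 0.66358×5.1358)/0.33642 = -1.1232 → z₀ = 0.3252 m
V₃ = V₁ · ln(z₃/z₀)/ln(z₁/z₀) = 17.2 × 6.7862/4.1534 = 28.1031 m/s

28.1 m/s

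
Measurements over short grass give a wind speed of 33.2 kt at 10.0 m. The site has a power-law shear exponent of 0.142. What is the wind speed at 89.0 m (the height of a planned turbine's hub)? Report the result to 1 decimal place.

45.3 kt

Power-law profile: V₂ = V₁ · (z₂/z₁)^α
V₂ = 33.2 × (89.0/10.0)^0.142 = 33.2 × (8.9000)^0.142
    = 33.2 × 1.3640 = 45.2847 kt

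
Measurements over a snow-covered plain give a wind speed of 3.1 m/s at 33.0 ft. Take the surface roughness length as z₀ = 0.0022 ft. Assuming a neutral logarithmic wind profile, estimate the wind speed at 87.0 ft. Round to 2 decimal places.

Log law: V(z) ∝ ln(z/z₀), so V₂/V₁ = ln(z₂/z₀) / ln(z₁/z₀).
ln(87.0/0.0022) = 10.5852, ln(33.0/0.0022) = 9.6158
V₂ = 3.1 × 10.5852/9.6158 = 3.1 × 1.1008 = 3.4125 m/s

3.41 m/s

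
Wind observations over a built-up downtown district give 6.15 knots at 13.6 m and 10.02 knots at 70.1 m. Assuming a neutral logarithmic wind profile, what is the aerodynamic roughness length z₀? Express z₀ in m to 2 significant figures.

z₀ ≈ 1.0 m

Log law: V(z) ∝ ln(z/z₀). With r = V₁/V₂ = 6.15/10.02 = 0.61377,
r · ln(z₂/z₀) = ln(z₁/z₀) ⇒ ln z₀ = (ln z₁ − r·ln z₂)/(1 − r)
ln z₀ = (2.61007 − 0.61377×4.24992) / 0.38623 = 0.0041
z₀ = exp(0.0041) = 1.004 m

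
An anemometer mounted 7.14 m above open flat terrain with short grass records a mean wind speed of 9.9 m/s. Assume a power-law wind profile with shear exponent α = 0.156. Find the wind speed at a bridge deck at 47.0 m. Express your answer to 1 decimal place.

13.3 m/s

Power-law profile: V₂ = V₁ · (z₂/z₁)^α
V₂ = 9.9 × (47.0/7.14)^0.156 = 9.9 × (6.5826)^0.156
    = 9.9 × 1.3417 = 13.2833 m/s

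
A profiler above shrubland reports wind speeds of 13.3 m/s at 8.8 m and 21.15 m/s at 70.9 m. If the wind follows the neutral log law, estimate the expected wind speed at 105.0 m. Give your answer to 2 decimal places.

Log law: V ∝ ln(z/z₀). From the pair, with r = V₁/V₂ = 0.62884,
ln z₀ = (ln z₁ − r·ln z₂)/(1 − r) = (2.1748 − 0.62884×4.2613)/0.37116 = -1.3604 → z₀ = 0.2566 m
V₃ = V₁ · ln(z₃/z₀)/ln(z₁/z₀) = 13.3 × 6.0143/3.5351 = 22.6274 m/s

22.63 m/s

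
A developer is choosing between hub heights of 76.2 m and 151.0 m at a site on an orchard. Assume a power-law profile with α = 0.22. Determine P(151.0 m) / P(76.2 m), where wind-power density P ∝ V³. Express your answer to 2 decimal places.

1.57

Speed ratio: V_B/V_A = (z_B/z_A)^α = (151.0/76.2)^0.22 = (1.9816)^0.22 = 1.16237
Power-density ratio: P_B/P_A = (V_B/V_A)³ = (1.16237)³ = 1.57049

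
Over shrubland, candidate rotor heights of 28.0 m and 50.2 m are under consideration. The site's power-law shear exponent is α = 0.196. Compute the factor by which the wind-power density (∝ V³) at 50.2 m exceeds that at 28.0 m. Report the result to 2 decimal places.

Speed ratio: V_B/V_A = (z_B/z_A)^α = (50.2/28.0)^0.196 = (1.7929)^0.196 = 1.12123
Power-density ratio: P_B/P_A = (V_B/V_A)³ = (1.12123)³ = 1.40956

1.41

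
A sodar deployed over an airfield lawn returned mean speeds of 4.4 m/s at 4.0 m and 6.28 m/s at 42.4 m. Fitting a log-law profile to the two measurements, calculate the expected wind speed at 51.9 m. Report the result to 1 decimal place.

Log law: V ∝ ln(z/z₀). From the pair, with r = V₁/V₂ = 0.70064,
ln z₀ = (ln z₁ − r·ln z₂)/(1 − r) = (1.3863 − 0.70064×3.7471)/0.29936 = -4.1391 → z₀ = 0.01594 m
V₃ = V₁ · ln(z₃/z₀)/ln(z₁/z₀) = 4.4 × 8.0884/5.5254 = 6.4410 m/s

6.4 m/s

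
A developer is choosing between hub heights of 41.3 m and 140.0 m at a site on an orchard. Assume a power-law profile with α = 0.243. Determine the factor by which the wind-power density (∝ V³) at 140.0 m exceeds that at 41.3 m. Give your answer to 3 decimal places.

Speed ratio: V_B/V_A = (z_B/z_A)^α = (140.0/41.3)^0.243 = (3.3898)^0.243 = 1.34534
Power-density ratio: P_B/P_A = (V_B/V_A)³ = (1.34534)³ = 2.43500

2.435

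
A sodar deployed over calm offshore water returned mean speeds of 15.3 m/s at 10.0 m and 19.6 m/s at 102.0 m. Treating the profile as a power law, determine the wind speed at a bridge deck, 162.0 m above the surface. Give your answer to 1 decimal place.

First find α: α = ln(V₂/V₁)/ln(z₂/z₁) = ln(19.6/15.3)/ln(102.0/10.0) = 0.24768/2.32239 = 0.1066
Extrapolate from 102.0 m to 162.0 m: V₃ = 19.6 × (162.0/102.0)^0.1066 = 19.6 × 1.0506 = 20.5913 m/s

20.6 m/s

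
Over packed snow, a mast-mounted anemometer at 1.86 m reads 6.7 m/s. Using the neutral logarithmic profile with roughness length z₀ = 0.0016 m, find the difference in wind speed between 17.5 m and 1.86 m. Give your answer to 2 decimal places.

Log law: V₂ = V₁ · ln(z₂/z₀)/ln(z₁/z₀) = 6.7 × 9.3000/7.0583 = 8.8278 m/s
ΔV = 8.8278 − 6.7 = 2.1278 m/s

2.13 m/s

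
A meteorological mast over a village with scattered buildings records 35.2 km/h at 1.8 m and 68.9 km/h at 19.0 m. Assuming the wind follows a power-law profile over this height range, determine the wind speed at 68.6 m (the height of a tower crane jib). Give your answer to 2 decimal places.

First find α: α = ln(V₂/V₁)/ln(z₂/z₁) = ln(68.9/35.2)/ln(19.0/1.8) = 0.67161/2.35665 = 0.2850
Extrapolate from 19.0 m to 68.6 m: V₃ = 68.9 × (68.6/19.0)^0.2850 = 68.9 × 1.4418 = 99.3387 km/h

99.34 km/h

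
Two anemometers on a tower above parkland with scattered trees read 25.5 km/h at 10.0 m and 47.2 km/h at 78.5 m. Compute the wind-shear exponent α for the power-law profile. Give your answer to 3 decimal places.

α ≈ 0.299

Power law: V₂/V₁ = (z₂/z₁)^α ⇒ α = ln(V₂/V₁) / ln(z₂/z₁)
α = ln(47.2/25.5) / ln(78.5/10.0) = ln(1.8510) / ln(7.8500)
  = 0.61572 / 2.06051 = 0.29882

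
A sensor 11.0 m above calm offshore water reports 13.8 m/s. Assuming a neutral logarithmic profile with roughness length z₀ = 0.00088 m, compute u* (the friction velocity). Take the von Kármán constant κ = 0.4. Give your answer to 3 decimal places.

Log law: V(z) = (u*/κ) · ln(z/z₀) ⇒ u* = κ · V / ln(z/z₀)
u* = 0.4 × 13.8 / ln(11.0/0.00088) = 0.4 × 13.8 / 9.4335
   = 5.5200 / 9.4335 = 0.5851 m/s

u* ≈ 0.585 m/s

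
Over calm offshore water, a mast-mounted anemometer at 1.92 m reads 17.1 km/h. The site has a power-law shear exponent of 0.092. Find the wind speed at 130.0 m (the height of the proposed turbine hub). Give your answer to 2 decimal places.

Power-law profile: V₂ = V₁ · (z₂/z₁)^α
V₂ = 17.1 × (130.0/1.92)^0.092 = 17.1 × (67.7083)^0.092
    = 17.1 × 1.4737 = 25.2008 km/h

25.20 km/h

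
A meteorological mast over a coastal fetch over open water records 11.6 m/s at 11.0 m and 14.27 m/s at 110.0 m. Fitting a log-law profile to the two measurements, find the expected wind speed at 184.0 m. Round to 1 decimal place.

14.9 m/s

Log law: V ∝ ln(z/z₀). From the pair, with r = V₁/V₂ = 0.81289,
ln z₀ = (ln z₁ − r·ln z₂)/(1 − r) = (2.3979 − 0.81289×4.7005)/0.18711 = -7.6058 → z₀ = 0.0004975 m
V₃ = V₁ · ln(z₃/z₀)/ln(z₁/z₀) = 11.6 × 12.8208/10.0037 = 14.8665 m/s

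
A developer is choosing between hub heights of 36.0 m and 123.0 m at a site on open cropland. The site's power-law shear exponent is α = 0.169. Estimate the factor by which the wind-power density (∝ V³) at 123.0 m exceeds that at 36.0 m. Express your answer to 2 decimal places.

Speed ratio: V_B/V_A = (z_B/z_A)^α = (123.0/36.0)^0.169 = (3.4167)^0.169 = 1.23078
Power-density ratio: P_B/P_A = (V_B/V_A)³ = (1.23078)³ = 1.86439

1.86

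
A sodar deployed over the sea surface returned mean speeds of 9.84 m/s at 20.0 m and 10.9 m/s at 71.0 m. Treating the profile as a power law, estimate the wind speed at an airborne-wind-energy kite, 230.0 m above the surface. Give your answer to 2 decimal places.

11.99 m/s

First find α: α = ln(V₂/V₁)/ln(z₂/z₁) = ln(10.9/9.84)/ln(71.0/20.0) = 0.10231/1.26695 = 0.0808
Extrapolate from 71.0 m to 230.0 m: V₃ = 10.9 × (230.0/71.0)^0.0808 = 10.9 × 1.0996 = 11.9853 m/s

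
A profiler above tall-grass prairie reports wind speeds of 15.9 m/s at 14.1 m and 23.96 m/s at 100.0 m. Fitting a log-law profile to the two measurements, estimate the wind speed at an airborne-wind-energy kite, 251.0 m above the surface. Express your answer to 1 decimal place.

27.7 m/s

Log law: V ∝ ln(z/z₀). From the pair, with r = V₁/V₂ = 0.66361,
ln z₀ = (ln z₁ − r·ln z₂)/(1 − r) = (2.6462 − 0.66361×4.6052)/0.33639 = -1.2183 → z₀ = 0.2957 m
V₃ = V₁ · ln(z₃/z₀)/ln(z₁/z₀) = 15.9 × 6.7438/3.8645 = 27.7464 m/s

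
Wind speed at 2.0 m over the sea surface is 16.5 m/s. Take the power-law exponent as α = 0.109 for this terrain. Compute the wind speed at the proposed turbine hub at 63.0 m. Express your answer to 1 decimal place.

Power-law profile: V₂ = V₁ · (z₂/z₁)^α
V₂ = 16.5 × (63.0/2.0)^0.109 = 16.5 × (31.5000)^0.109
    = 16.5 × 1.4565 = 24.0325 m/s

24.0 m/s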